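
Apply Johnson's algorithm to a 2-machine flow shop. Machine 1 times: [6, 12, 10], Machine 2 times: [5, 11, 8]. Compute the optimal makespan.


Apply Johnson's rule:
  Group 1 (a <= b): []
  Group 2 (a > b): [(2, 12, 11), (3, 10, 8), (1, 6, 5)]
Optimal job order: [2, 3, 1]
Schedule:
  Job 2: M1 done at 12, M2 done at 23
  Job 3: M1 done at 22, M2 done at 31
  Job 1: M1 done at 28, M2 done at 36
Makespan = 36

36


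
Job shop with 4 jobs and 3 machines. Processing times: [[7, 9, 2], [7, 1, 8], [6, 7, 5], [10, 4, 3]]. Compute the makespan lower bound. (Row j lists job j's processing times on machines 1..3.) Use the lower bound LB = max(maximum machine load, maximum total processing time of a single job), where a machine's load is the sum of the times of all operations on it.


Machine loads:
  Machine 1: 7 + 7 + 6 + 10 = 30
  Machine 2: 9 + 1 + 7 + 4 = 21
  Machine 3: 2 + 8 + 5 + 3 = 18
Max machine load = 30
Job totals:
  Job 1: 18
  Job 2: 16
  Job 3: 18
  Job 4: 17
Max job total = 18
Lower bound = max(30, 18) = 30

30


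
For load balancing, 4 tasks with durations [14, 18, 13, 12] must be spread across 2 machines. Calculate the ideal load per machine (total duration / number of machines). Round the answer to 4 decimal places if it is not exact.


Total processing time = 14 + 18 + 13 + 12 = 57
Number of machines = 2
Ideal balanced load = 57 / 2 = 28.5

28.5


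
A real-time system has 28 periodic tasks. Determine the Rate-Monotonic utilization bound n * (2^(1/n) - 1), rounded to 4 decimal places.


Compute 2^(1/28) = 1.0250642120
Subtract 1: 1.0250642120 - 1 = 0.0250642120
Multiply by n: 28 * 0.0250642120 = 0.7017979360
Round to 4 dp: 0.7018

0.7018


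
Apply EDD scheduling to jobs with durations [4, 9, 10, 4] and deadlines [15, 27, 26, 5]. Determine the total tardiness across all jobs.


Sort by due date (EDD order): [(4, 5), (4, 15), (10, 26), (9, 27)]
Compute completion times and tardiness:
  Job 1: p=4, d=5, C=4, tardiness=max(0,4-5)=0
  Job 2: p=4, d=15, C=8, tardiness=max(0,8-15)=0
  Job 3: p=10, d=26, C=18, tardiness=max(0,18-26)=0
  Job 4: p=9, d=27, C=27, tardiness=max(0,27-27)=0
Total tardiness = 0

0


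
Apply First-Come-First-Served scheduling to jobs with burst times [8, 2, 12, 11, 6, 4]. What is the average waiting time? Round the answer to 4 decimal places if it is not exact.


FCFS order (as given): [8, 2, 12, 11, 6, 4]
Waiting times:
  Job 1: wait = 0
  Job 2: wait = 8
  Job 3: wait = 10
  Job 4: wait = 22
  Job 5: wait = 33
  Job 6: wait = 39
Sum of waiting times = 112
Average waiting time = 112/6 = 18.6667

18.6667


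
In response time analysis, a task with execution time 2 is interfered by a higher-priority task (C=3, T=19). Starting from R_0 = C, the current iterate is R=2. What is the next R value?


R_next = C + ceil(R_prev / T_hp) * C_hp
ceil(2 / 19) = ceil(0.1053) = 1
Interference = 1 * 3 = 3
R_next = 2 + 3 = 5

5


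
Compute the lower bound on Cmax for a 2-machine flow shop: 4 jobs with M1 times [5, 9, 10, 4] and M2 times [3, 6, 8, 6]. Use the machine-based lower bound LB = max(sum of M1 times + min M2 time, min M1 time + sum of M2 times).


LB1 = sum(M1 times) + min(M2 times) = 28 + 3 = 31
LB2 = min(M1 times) + sum(M2 times) = 4 + 23 = 27
Lower bound = max(LB1, LB2) = max(31, 27) = 31

31


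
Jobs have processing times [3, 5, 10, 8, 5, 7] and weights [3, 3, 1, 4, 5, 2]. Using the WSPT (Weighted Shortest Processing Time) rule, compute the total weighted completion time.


Compute p/w ratios and sort ascending (WSPT): [(3, 3), (5, 5), (5, 3), (8, 4), (7, 2), (10, 1)]
Compute weighted completion times:
  Job (p=3,w=3): C=3, w*C=3*3=9
  Job (p=5,w=5): C=8, w*C=5*8=40
  Job (p=5,w=3): C=13, w*C=3*13=39
  Job (p=8,w=4): C=21, w*C=4*21=84
  Job (p=7,w=2): C=28, w*C=2*28=56
  Job (p=10,w=1): C=38, w*C=1*38=38
Total weighted completion time = 266

266


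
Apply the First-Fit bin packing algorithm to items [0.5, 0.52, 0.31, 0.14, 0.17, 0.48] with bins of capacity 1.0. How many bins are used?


Place items sequentially using First-Fit:
  Item 0.5 -> new Bin 1
  Item 0.52 -> new Bin 2
  Item 0.31 -> Bin 1 (now 0.81)
  Item 0.14 -> Bin 1 (now 0.95)
  Item 0.17 -> Bin 2 (now 0.69)
  Item 0.48 -> new Bin 3
Total bins used = 3

3


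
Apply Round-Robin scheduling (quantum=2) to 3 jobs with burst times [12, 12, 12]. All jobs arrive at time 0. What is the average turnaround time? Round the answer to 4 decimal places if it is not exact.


Time quantum = 2
Execution trace:
  J1 runs 2 units, time = 2
  J2 runs 2 units, time = 4
  J3 runs 2 units, time = 6
  J1 runs 2 units, time = 8
  J2 runs 2 units, time = 10
  J3 runs 2 units, time = 12
  J1 runs 2 units, time = 14
  J2 runs 2 units, time = 16
  J3 runs 2 units, time = 18
  J1 runs 2 units, time = 20
  J2 runs 2 units, time = 22
  J3 runs 2 units, time = 24
  J1 runs 2 units, time = 26
  J2 runs 2 units, time = 28
  J3 runs 2 units, time = 30
  J1 runs 2 units, time = 32
  J2 runs 2 units, time = 34
  J3 runs 2 units, time = 36
Finish times: [32, 34, 36]
Average turnaround = 102/3 = 34.0

34.0


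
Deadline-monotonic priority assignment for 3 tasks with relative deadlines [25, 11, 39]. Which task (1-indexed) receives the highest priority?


Sort tasks by relative deadline (ascending):
  Task 2: deadline = 11
  Task 1: deadline = 25
  Task 3: deadline = 39
Priority order (highest first): [2, 1, 3]
Highest priority task = 2

2


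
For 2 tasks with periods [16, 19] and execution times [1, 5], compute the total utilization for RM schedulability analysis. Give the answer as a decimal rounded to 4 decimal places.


Compute individual utilizations (exact fractions):
  Task 1: C/T = 1/16 (approx. 0.0625)
  Task 2: C/T = 5/19 (approx. 0.2632)
Total utilization U = 1/16 + 5/19 = 99/304
Rounded to 4 decimal places: U = 0.3257
RM (Liu & Layland) bound for 2 tasks = 0.828427; compare with U = 99/304 (approx. 0.325658)
U <= bound, so schedulable by RM sufficient condition.

0.3257


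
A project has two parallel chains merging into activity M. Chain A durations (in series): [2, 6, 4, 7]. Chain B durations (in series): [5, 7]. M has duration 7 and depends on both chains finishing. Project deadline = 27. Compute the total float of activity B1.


Forward pass: ES(B1) = sum of predecessors on chain B = 0
EF = ES + duration = 0 + 5 = 5
Backward pass: LF(M) = deadline = 27; LS(M) = 27 - 7 = 20
LF(B1) = LS(M) - sum(successors on chain B) = 20 - 7 = 13
LS = LF - duration = 13 - 5 = 8
Total float = LS - ES = 8 - 0 = 8

8


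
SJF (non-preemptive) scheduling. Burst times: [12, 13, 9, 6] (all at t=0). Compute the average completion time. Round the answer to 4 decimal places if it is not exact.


SJF order (ascending): [6, 9, 12, 13]
Completion times:
  Job 1: burst=6, C=6
  Job 2: burst=9, C=15
  Job 3: burst=12, C=27
  Job 4: burst=13, C=40
Average completion = 88/4 = 22.0

22.0


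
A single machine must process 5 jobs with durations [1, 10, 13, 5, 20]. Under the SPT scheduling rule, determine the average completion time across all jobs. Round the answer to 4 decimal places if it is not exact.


Sort jobs by processing time (SPT order): [1, 5, 10, 13, 20]
Compute completion times sequentially:
  Job 1: processing = 1, completes at 1
  Job 2: processing = 5, completes at 6
  Job 3: processing = 10, completes at 16
  Job 4: processing = 13, completes at 29
  Job 5: processing = 20, completes at 49
Sum of completion times = 101
Average completion time = 101/5 = 20.2

20.2


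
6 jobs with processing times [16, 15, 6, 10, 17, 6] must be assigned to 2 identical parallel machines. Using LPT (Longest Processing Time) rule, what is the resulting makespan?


Sort jobs in decreasing order (LPT): [17, 16, 15, 10, 6, 6]
Assign each job to the least loaded machine:
  Machine 1: jobs [17, 10, 6], load = 33
  Machine 2: jobs [16, 15, 6], load = 37
Makespan = max load = 37

37


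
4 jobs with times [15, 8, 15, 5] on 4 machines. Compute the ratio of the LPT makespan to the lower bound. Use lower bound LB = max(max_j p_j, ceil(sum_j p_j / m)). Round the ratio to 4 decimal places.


LPT order: [15, 15, 8, 5]
Machine loads after assignment: [15, 15, 8, 5]
LPT makespan = 15
Lower bound = max(max_job, ceil(total/4)) = max(15, 11) = 15
Ratio = 15 / 15 = 1.0

1.0


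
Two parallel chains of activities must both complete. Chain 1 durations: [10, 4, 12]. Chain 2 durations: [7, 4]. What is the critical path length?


Path A total = 10 + 4 + 12 = 26
Path B total = 7 + 4 = 11
Critical path = longest path = max(26, 11) = 26

26


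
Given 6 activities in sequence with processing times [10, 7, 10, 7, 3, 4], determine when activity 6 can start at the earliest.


Activity 6 starts after activities 1 through 5 complete.
Predecessor durations: [10, 7, 10, 7, 3]
ES = 10 + 7 + 10 + 7 + 3 = 37

37


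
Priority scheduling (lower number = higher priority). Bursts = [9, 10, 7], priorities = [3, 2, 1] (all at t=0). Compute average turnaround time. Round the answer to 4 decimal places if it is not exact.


Sort by priority (ascending = highest first):
Order: [(1, 7), (2, 10), (3, 9)]
Completion times:
  Priority 1, burst=7, C=7
  Priority 2, burst=10, C=17
  Priority 3, burst=9, C=26
Average turnaround = 50/3 = 16.6667

16.6667


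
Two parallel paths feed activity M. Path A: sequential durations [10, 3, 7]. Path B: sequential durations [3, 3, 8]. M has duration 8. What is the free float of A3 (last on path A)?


ES(A3) = sum of predecessors on chain A = 13
EF(A3) = ES + duration = 13 + 7 = 20
Successor of A3 is M. ES(M) = max(sum(A), sum(B)) = max(20, 14) = 20
Free float = ES(successor) - EF(current) = 20 - 20 = 0

0


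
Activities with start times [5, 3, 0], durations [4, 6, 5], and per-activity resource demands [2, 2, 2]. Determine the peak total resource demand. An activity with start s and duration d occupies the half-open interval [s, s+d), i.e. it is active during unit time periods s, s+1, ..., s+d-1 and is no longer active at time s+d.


Each activity i is active on [start_i, start_i + duration_i).
Compute total resource usage per time slot:
  t=0: active resources = [2], total = 2
  t=1: active resources = [2], total = 2
  t=2: active resources = [2], total = 2
  t=3: active resources = [2, 2], total = 4
  t=4: active resources = [2, 2], total = 4
  t=5: active resources = [2, 2], total = 4
  t=6: active resources = [2, 2], total = 4
  t=7: active resources = [2, 2], total = 4
  t=8: active resources = [2, 2], total = 4
Peak resource demand = 4

4


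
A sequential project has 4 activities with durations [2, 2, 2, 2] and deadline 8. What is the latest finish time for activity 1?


LF(activity 1) = deadline - sum of successor durations
Successors: activities 2 through 4 with durations [2, 2, 2]
Sum of successor durations = 6
LF = 8 - 6 = 2

2


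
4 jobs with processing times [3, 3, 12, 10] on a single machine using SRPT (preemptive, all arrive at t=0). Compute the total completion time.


Since all jobs arrive at t=0, SRPT equals SPT ordering.
SPT order: [3, 3, 10, 12]
Completion times:
  Job 1: p=3, C=3
  Job 2: p=3, C=6
  Job 3: p=10, C=16
  Job 4: p=12, C=28
Total completion time = 3 + 6 + 16 + 28 = 53

53


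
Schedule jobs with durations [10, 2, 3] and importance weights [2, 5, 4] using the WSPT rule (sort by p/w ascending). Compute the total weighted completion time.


Compute p/w ratios and sort ascending (WSPT): [(2, 5), (3, 4), (10, 2)]
Compute weighted completion times:
  Job (p=2,w=5): C=2, w*C=5*2=10
  Job (p=3,w=4): C=5, w*C=4*5=20
  Job (p=10,w=2): C=15, w*C=2*15=30
Total weighted completion time = 60

60


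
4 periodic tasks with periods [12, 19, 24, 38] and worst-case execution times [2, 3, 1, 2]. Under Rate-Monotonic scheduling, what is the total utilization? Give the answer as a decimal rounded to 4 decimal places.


Compute individual utilizations (exact fractions):
  Task 1: C/T = 2/12 = 1/6 (approx. 0.1667)
  Task 2: C/T = 3/19 (approx. 0.1579)
  Task 3: C/T = 1/24 (approx. 0.0417)
  Task 4: C/T = 2/38 = 1/19 (approx. 0.0526)
Total utilization U = 1/6 + 3/19 + 1/24 + 1/19 = 191/456
Rounded to 4 decimal places: U = 0.4189
RM (Liu & Layland) bound for 4 tasks = 0.756828; compare with U = 191/456 (approx. 0.418860)
U <= bound, so schedulable by RM sufficient condition.

0.4189


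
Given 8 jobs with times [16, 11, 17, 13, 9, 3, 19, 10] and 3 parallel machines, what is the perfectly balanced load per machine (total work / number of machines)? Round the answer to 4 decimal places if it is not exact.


Total processing time = 16 + 11 + 17 + 13 + 9 + 3 + 19 + 10 = 98
Number of machines = 3
Ideal balanced load = 98 / 3 = 32.6667

32.6667


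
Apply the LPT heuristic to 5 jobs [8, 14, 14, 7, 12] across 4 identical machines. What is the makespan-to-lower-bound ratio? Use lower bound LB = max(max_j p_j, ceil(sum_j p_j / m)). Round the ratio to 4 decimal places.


LPT order: [14, 14, 12, 8, 7]
Machine loads after assignment: [14, 14, 12, 15]
LPT makespan = 15
Lower bound = max(max_job, ceil(total/4)) = max(14, 14) = 14
Ratio = 15 / 14 = 1.0714

1.0714


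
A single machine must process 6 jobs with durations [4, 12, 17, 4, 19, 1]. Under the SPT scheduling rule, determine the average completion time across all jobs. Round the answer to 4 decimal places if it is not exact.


Sort jobs by processing time (SPT order): [1, 4, 4, 12, 17, 19]
Compute completion times sequentially:
  Job 1: processing = 1, completes at 1
  Job 2: processing = 4, completes at 5
  Job 3: processing = 4, completes at 9
  Job 4: processing = 12, completes at 21
  Job 5: processing = 17, completes at 38
  Job 6: processing = 19, completes at 57
Sum of completion times = 131
Average completion time = 131/6 = 21.8333

21.8333


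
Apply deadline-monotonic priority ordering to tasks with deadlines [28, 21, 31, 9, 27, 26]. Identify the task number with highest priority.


Sort tasks by relative deadline (ascending):
  Task 4: deadline = 9
  Task 2: deadline = 21
  Task 6: deadline = 26
  Task 5: deadline = 27
  Task 1: deadline = 28
  Task 3: deadline = 31
Priority order (highest first): [4, 2, 6, 5, 1, 3]
Highest priority task = 4

4


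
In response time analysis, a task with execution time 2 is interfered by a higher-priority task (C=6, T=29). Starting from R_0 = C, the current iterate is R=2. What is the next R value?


R_next = C + ceil(R_prev / T_hp) * C_hp
ceil(2 / 29) = ceil(0.069) = 1
Interference = 1 * 6 = 6
R_next = 2 + 6 = 8

8


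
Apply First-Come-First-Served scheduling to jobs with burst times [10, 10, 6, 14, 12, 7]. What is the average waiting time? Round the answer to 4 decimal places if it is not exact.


FCFS order (as given): [10, 10, 6, 14, 12, 7]
Waiting times:
  Job 1: wait = 0
  Job 2: wait = 10
  Job 3: wait = 20
  Job 4: wait = 26
  Job 5: wait = 40
  Job 6: wait = 52
Sum of waiting times = 148
Average waiting time = 148/6 = 24.6667

24.6667


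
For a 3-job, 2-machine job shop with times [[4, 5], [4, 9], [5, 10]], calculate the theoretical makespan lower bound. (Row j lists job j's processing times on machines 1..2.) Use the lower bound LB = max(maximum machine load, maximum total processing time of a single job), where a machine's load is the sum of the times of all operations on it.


Machine loads:
  Machine 1: 4 + 4 + 5 = 13
  Machine 2: 5 + 9 + 10 = 24
Max machine load = 24
Job totals:
  Job 1: 9
  Job 2: 13
  Job 3: 15
Max job total = 15
Lower bound = max(24, 15) = 24

24


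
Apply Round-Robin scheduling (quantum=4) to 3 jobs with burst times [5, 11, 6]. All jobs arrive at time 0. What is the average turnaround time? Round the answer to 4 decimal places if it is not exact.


Time quantum = 4
Execution trace:
  J1 runs 4 units, time = 4
  J2 runs 4 units, time = 8
  J3 runs 4 units, time = 12
  J1 runs 1 units, time = 13
  J2 runs 4 units, time = 17
  J3 runs 2 units, time = 19
  J2 runs 3 units, time = 22
Finish times: [13, 22, 19]
Average turnaround = 54/3 = 18.0

18.0


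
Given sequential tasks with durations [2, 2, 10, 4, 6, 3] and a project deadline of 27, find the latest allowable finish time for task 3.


LF(activity 3) = deadline - sum of successor durations
Successors: activities 4 through 6 with durations [4, 6, 3]
Sum of successor durations = 13
LF = 27 - 13 = 14

14


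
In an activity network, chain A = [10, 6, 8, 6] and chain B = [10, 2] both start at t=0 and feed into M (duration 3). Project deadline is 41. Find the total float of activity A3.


Forward pass: ES(A3) = sum of predecessors on chain A = 16
EF = ES + duration = 16 + 8 = 24
Backward pass: LF(M) = deadline = 41; LS(M) = 41 - 3 = 38
LF(A3) = LS(M) - sum(successors on chain A) = 38 - 6 = 32
LS = LF - duration = 32 - 8 = 24
Total float = LS - ES = 24 - 16 = 8

8


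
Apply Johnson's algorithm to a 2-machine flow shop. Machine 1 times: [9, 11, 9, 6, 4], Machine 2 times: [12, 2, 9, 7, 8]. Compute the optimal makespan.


Apply Johnson's rule:
  Group 1 (a <= b): [(5, 4, 8), (4, 6, 7), (1, 9, 12), (3, 9, 9)]
  Group 2 (a > b): [(2, 11, 2)]
Optimal job order: [5, 4, 1, 3, 2]
Schedule:
  Job 5: M1 done at 4, M2 done at 12
  Job 4: M1 done at 10, M2 done at 19
  Job 1: M1 done at 19, M2 done at 31
  Job 3: M1 done at 28, M2 done at 40
  Job 2: M1 done at 39, M2 done at 42
Makespan = 42

42


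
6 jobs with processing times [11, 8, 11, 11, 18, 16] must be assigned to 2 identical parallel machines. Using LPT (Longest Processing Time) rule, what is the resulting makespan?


Sort jobs in decreasing order (LPT): [18, 16, 11, 11, 11, 8]
Assign each job to the least loaded machine:
  Machine 1: jobs [18, 11, 8], load = 37
  Machine 2: jobs [16, 11, 11], load = 38
Makespan = max load = 38

38


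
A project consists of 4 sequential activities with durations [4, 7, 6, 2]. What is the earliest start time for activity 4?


Activity 4 starts after activities 1 through 3 complete.
Predecessor durations: [4, 7, 6]
ES = 4 + 7 + 6 = 17

17


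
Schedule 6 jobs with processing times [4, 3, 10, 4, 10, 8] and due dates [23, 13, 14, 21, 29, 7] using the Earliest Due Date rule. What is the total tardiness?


Sort by due date (EDD order): [(8, 7), (3, 13), (10, 14), (4, 21), (4, 23), (10, 29)]
Compute completion times and tardiness:
  Job 1: p=8, d=7, C=8, tardiness=max(0,8-7)=1
  Job 2: p=3, d=13, C=11, tardiness=max(0,11-13)=0
  Job 3: p=10, d=14, C=21, tardiness=max(0,21-14)=7
  Job 4: p=4, d=21, C=25, tardiness=max(0,25-21)=4
  Job 5: p=4, d=23, C=29, tardiness=max(0,29-23)=6
  Job 6: p=10, d=29, C=39, tardiness=max(0,39-29)=10
Total tardiness = 28

28


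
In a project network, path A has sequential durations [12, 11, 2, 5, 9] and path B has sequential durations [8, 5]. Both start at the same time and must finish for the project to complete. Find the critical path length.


Path A total = 12 + 11 + 2 + 5 + 9 = 39
Path B total = 8 + 5 = 13
Critical path = longest path = max(39, 13) = 39

39


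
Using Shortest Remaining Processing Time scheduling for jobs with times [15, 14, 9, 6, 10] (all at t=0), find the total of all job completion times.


Since all jobs arrive at t=0, SRPT equals SPT ordering.
SPT order: [6, 9, 10, 14, 15]
Completion times:
  Job 1: p=6, C=6
  Job 2: p=9, C=15
  Job 3: p=10, C=25
  Job 4: p=14, C=39
  Job 5: p=15, C=54
Total completion time = 6 + 15 + 25 + 39 + 54 = 139

139


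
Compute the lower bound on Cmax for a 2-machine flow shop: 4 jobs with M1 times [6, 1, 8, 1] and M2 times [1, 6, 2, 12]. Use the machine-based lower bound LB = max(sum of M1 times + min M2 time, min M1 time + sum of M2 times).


LB1 = sum(M1 times) + min(M2 times) = 16 + 1 = 17
LB2 = min(M1 times) + sum(M2 times) = 1 + 21 = 22
Lower bound = max(LB1, LB2) = max(17, 22) = 22

22


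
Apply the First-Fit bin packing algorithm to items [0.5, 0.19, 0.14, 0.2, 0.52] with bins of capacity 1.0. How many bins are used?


Place items sequentially using First-Fit:
  Item 0.5 -> new Bin 1
  Item 0.19 -> Bin 1 (now 0.69)
  Item 0.14 -> Bin 1 (now 0.83)
  Item 0.2 -> new Bin 2
  Item 0.52 -> Bin 2 (now 0.72)
Total bins used = 2

2


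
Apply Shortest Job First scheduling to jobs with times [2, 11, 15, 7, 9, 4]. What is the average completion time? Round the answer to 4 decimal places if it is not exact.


SJF order (ascending): [2, 4, 7, 9, 11, 15]
Completion times:
  Job 1: burst=2, C=2
  Job 2: burst=4, C=6
  Job 3: burst=7, C=13
  Job 4: burst=9, C=22
  Job 5: burst=11, C=33
  Job 6: burst=15, C=48
Average completion = 124/6 = 20.6667

20.6667


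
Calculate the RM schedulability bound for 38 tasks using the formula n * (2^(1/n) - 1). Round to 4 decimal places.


Compute 2^(1/38) = 1.0184080933
Subtract 1: 1.0184080933 - 1 = 0.0184080933
Multiply by n: 38 * 0.0184080933 = 0.6995075454
Round to 4 dp: 0.6995

0.6995


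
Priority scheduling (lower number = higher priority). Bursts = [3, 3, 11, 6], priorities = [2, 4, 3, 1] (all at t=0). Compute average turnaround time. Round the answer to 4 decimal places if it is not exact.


Sort by priority (ascending = highest first):
Order: [(1, 6), (2, 3), (3, 11), (4, 3)]
Completion times:
  Priority 1, burst=6, C=6
  Priority 2, burst=3, C=9
  Priority 3, burst=11, C=20
  Priority 4, burst=3, C=23
Average turnaround = 58/4 = 14.5

14.5


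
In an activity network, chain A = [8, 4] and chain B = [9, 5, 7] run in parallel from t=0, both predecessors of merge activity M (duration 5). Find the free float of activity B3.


ES(B3) = sum of predecessors on chain B = 14
EF(B3) = ES + duration = 14 + 7 = 21
Successor of B3 is M. ES(M) = max(sum(A), sum(B)) = max(12, 21) = 21
Free float = ES(successor) - EF(current) = 21 - 21 = 0

0


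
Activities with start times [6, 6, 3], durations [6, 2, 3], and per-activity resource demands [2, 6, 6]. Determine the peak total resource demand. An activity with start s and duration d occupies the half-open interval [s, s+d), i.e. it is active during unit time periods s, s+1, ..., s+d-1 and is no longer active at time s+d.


Each activity i is active on [start_i, start_i + duration_i).
Compute total resource usage per time slot:
  t=0: active resources = [], total = 0
  t=1: active resources = [], total = 0
  t=2: active resources = [], total = 0
  t=3: active resources = [6], total = 6
  t=4: active resources = [6], total = 6
  t=5: active resources = [6], total = 6
  t=6: active resources = [2, 6], total = 8
  t=7: active resources = [2, 6], total = 8
  t=8: active resources = [2], total = 2
  t=9: active resources = [2], total = 2
  t=10: active resources = [2], total = 2
  t=11: active resources = [2], total = 2
Peak resource demand = 8

8


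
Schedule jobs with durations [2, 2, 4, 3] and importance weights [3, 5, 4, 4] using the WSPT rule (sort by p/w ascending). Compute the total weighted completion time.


Compute p/w ratios and sort ascending (WSPT): [(2, 5), (2, 3), (3, 4), (4, 4)]
Compute weighted completion times:
  Job (p=2,w=5): C=2, w*C=5*2=10
  Job (p=2,w=3): C=4, w*C=3*4=12
  Job (p=3,w=4): C=7, w*C=4*7=28
  Job (p=4,w=4): C=11, w*C=4*11=44
Total weighted completion time = 94

94


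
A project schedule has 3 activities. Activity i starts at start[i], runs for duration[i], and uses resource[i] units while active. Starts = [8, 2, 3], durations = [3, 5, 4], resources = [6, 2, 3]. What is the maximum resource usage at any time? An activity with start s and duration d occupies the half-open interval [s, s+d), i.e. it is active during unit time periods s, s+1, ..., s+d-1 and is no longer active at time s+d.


Each activity i is active on [start_i, start_i + duration_i).
Compute total resource usage per time slot:
  t=0: active resources = [], total = 0
  t=1: active resources = [], total = 0
  t=2: active resources = [2], total = 2
  t=3: active resources = [2, 3], total = 5
  t=4: active resources = [2, 3], total = 5
  t=5: active resources = [2, 3], total = 5
  t=6: active resources = [2, 3], total = 5
  t=7: active resources = [], total = 0
  t=8: active resources = [6], total = 6
  t=9: active resources = [6], total = 6
  t=10: active resources = [6], total = 6
Peak resource demand = 6

6


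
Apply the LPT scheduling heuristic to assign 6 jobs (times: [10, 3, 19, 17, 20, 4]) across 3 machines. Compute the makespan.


Sort jobs in decreasing order (LPT): [20, 19, 17, 10, 4, 3]
Assign each job to the least loaded machine:
  Machine 1: jobs [20, 3], load = 23
  Machine 2: jobs [19, 4], load = 23
  Machine 3: jobs [17, 10], load = 27
Makespan = max load = 27

27


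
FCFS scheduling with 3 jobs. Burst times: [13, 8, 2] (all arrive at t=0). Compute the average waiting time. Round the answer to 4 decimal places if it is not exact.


FCFS order (as given): [13, 8, 2]
Waiting times:
  Job 1: wait = 0
  Job 2: wait = 13
  Job 3: wait = 21
Sum of waiting times = 34
Average waiting time = 34/3 = 11.3333

11.3333


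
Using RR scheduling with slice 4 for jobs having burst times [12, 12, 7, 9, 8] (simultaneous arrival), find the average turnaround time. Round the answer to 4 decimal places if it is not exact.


Time quantum = 4
Execution trace:
  J1 runs 4 units, time = 4
  J2 runs 4 units, time = 8
  J3 runs 4 units, time = 12
  J4 runs 4 units, time = 16
  J5 runs 4 units, time = 20
  J1 runs 4 units, time = 24
  J2 runs 4 units, time = 28
  J3 runs 3 units, time = 31
  J4 runs 4 units, time = 35
  J5 runs 4 units, time = 39
  J1 runs 4 units, time = 43
  J2 runs 4 units, time = 47
  J4 runs 1 units, time = 48
Finish times: [43, 47, 31, 48, 39]
Average turnaround = 208/5 = 41.6

41.6


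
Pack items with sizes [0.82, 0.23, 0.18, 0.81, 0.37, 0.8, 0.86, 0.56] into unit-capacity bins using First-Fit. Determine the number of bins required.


Place items sequentially using First-Fit:
  Item 0.82 -> new Bin 1
  Item 0.23 -> new Bin 2
  Item 0.18 -> Bin 1 (now 1.0)
  Item 0.81 -> new Bin 3
  Item 0.37 -> Bin 2 (now 0.6)
  Item 0.8 -> new Bin 4
  Item 0.86 -> new Bin 5
  Item 0.56 -> new Bin 6
Total bins used = 6

6


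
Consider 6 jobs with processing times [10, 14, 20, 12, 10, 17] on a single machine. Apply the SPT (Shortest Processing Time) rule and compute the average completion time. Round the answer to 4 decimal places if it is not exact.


Sort jobs by processing time (SPT order): [10, 10, 12, 14, 17, 20]
Compute completion times sequentially:
  Job 1: processing = 10, completes at 10
  Job 2: processing = 10, completes at 20
  Job 3: processing = 12, completes at 32
  Job 4: processing = 14, completes at 46
  Job 5: processing = 17, completes at 63
  Job 6: processing = 20, completes at 83
Sum of completion times = 254
Average completion time = 254/6 = 42.3333

42.3333


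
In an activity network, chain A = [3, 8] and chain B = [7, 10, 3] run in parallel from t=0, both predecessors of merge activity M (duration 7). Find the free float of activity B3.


ES(B3) = sum of predecessors on chain B = 17
EF(B3) = ES + duration = 17 + 3 = 20
Successor of B3 is M. ES(M) = max(sum(A), sum(B)) = max(11, 20) = 20
Free float = ES(successor) - EF(current) = 20 - 20 = 0

0


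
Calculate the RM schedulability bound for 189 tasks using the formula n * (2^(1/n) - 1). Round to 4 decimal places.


Compute 2^(1/189) = 1.0036741787
Subtract 1: 1.0036741787 - 1 = 0.0036741787
Multiply by n: 189 * 0.0036741787 = 0.6944197743
Round to 4 dp: 0.6944

0.6944


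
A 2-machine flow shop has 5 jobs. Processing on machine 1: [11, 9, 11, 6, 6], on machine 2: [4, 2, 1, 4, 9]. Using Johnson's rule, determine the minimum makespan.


Apply Johnson's rule:
  Group 1 (a <= b): [(5, 6, 9)]
  Group 2 (a > b): [(1, 11, 4), (4, 6, 4), (2, 9, 2), (3, 11, 1)]
Optimal job order: [5, 1, 4, 2, 3]
Schedule:
  Job 5: M1 done at 6, M2 done at 15
  Job 1: M1 done at 17, M2 done at 21
  Job 4: M1 done at 23, M2 done at 27
  Job 2: M1 done at 32, M2 done at 34
  Job 3: M1 done at 43, M2 done at 44
Makespan = 44

44


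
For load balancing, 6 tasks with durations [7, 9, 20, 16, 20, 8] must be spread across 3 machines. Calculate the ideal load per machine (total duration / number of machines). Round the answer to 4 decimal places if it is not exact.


Total processing time = 7 + 9 + 20 + 16 + 20 + 8 = 80
Number of machines = 3
Ideal balanced load = 80 / 3 = 26.6667

26.6667


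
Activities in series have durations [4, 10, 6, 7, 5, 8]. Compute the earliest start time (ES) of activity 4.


Activity 4 starts after activities 1 through 3 complete.
Predecessor durations: [4, 10, 6]
ES = 4 + 10 + 6 = 20

20


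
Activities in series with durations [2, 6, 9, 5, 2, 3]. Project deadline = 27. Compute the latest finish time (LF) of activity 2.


LF(activity 2) = deadline - sum of successor durations
Successors: activities 3 through 6 with durations [9, 5, 2, 3]
Sum of successor durations = 19
LF = 27 - 19 = 8

8


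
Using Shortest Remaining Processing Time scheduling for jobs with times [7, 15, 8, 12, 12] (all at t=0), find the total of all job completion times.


Since all jobs arrive at t=0, SRPT equals SPT ordering.
SPT order: [7, 8, 12, 12, 15]
Completion times:
  Job 1: p=7, C=7
  Job 2: p=8, C=15
  Job 3: p=12, C=27
  Job 4: p=12, C=39
  Job 5: p=15, C=54
Total completion time = 7 + 15 + 27 + 39 + 54 = 142

142


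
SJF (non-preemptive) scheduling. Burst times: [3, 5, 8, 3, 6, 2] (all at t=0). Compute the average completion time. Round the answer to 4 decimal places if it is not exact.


SJF order (ascending): [2, 3, 3, 5, 6, 8]
Completion times:
  Job 1: burst=2, C=2
  Job 2: burst=3, C=5
  Job 3: burst=3, C=8
  Job 4: burst=5, C=13
  Job 5: burst=6, C=19
  Job 6: burst=8, C=27
Average completion = 74/6 = 12.3333

12.3333


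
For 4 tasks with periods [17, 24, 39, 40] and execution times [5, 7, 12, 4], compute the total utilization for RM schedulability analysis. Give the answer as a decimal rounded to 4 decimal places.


Compute individual utilizations (exact fractions):
  Task 1: C/T = 5/17 (approx. 0.2941)
  Task 2: C/T = 7/24 (approx. 0.2917)
  Task 3: C/T = 12/39 = 4/13 (approx. 0.3077)
  Task 4: C/T = 4/40 = 1/10 (approx. 0.1)
Total utilization U = 5/17 + 7/24 + 4/13 + 1/10 = 26347/26520
Rounded to 4 decimal places: U = 0.9935
RM (Liu & Layland) bound for 4 tasks = 0.756828; compare with U = 26347/26520 (approx. 0.993477)
bound < U <= 1, so the RM sufficient condition is not met (inconclusive; an exact test such as response-time analysis is needed).

0.9935


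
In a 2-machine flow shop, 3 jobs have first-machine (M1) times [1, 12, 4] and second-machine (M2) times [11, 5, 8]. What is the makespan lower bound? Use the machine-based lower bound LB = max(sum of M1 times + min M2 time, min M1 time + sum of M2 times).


LB1 = sum(M1 times) + min(M2 times) = 17 + 5 = 22
LB2 = min(M1 times) + sum(M2 times) = 1 + 24 = 25
Lower bound = max(LB1, LB2) = max(22, 25) = 25

25


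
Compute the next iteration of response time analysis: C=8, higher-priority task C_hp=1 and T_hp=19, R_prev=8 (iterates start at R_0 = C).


R_next = C + ceil(R_prev / T_hp) * C_hp
ceil(8 / 19) = ceil(0.4211) = 1
Interference = 1 * 1 = 1
R_next = 8 + 1 = 9

9


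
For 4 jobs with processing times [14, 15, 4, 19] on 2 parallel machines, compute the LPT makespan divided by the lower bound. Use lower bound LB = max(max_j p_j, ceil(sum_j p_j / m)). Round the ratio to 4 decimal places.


LPT order: [19, 15, 14, 4]
Machine loads after assignment: [23, 29]
LPT makespan = 29
Lower bound = max(max_job, ceil(total/2)) = max(19, 26) = 26
Ratio = 29 / 26 = 1.1154

1.1154


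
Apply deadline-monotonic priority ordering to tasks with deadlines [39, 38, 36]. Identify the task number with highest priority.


Sort tasks by relative deadline (ascending):
  Task 3: deadline = 36
  Task 2: deadline = 38
  Task 1: deadline = 39
Priority order (highest first): [3, 2, 1]
Highest priority task = 3

3


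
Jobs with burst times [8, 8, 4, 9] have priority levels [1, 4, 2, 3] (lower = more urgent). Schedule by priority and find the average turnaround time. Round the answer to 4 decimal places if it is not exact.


Sort by priority (ascending = highest first):
Order: [(1, 8), (2, 4), (3, 9), (4, 8)]
Completion times:
  Priority 1, burst=8, C=8
  Priority 2, burst=4, C=12
  Priority 3, burst=9, C=21
  Priority 4, burst=8, C=29
Average turnaround = 70/4 = 17.5

17.5


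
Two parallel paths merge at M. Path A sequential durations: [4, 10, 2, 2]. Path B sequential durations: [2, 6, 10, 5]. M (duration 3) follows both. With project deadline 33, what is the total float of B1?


Forward pass: ES(B1) = sum of predecessors on chain B = 0
EF = ES + duration = 0 + 2 = 2
Backward pass: LF(M) = deadline = 33; LS(M) = 33 - 3 = 30
LF(B1) = LS(M) - sum(successors on chain B) = 30 - 21 = 9
LS = LF - duration = 9 - 2 = 7
Total float = LS - ES = 7 - 0 = 7

7


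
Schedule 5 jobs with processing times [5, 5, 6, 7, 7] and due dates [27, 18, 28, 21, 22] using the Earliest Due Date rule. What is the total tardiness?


Sort by due date (EDD order): [(5, 18), (7, 21), (7, 22), (5, 27), (6, 28)]
Compute completion times and tardiness:
  Job 1: p=5, d=18, C=5, tardiness=max(0,5-18)=0
  Job 2: p=7, d=21, C=12, tardiness=max(0,12-21)=0
  Job 3: p=7, d=22, C=19, tardiness=max(0,19-22)=0
  Job 4: p=5, d=27, C=24, tardiness=max(0,24-27)=0
  Job 5: p=6, d=28, C=30, tardiness=max(0,30-28)=2
Total tardiness = 2

2


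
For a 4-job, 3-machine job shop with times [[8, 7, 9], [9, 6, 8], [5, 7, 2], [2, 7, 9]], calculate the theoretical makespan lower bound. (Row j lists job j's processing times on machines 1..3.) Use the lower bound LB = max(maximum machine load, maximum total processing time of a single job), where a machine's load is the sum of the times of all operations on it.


Machine loads:
  Machine 1: 8 + 9 + 5 + 2 = 24
  Machine 2: 7 + 6 + 7 + 7 = 27
  Machine 3: 9 + 8 + 2 + 9 = 28
Max machine load = 28
Job totals:
  Job 1: 24
  Job 2: 23
  Job 3: 14
  Job 4: 18
Max job total = 24
Lower bound = max(28, 24) = 28

28


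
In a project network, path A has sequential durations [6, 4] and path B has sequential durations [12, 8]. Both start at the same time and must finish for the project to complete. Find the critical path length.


Path A total = 6 + 4 = 10
Path B total = 12 + 8 = 20
Critical path = longest path = max(10, 20) = 20

20


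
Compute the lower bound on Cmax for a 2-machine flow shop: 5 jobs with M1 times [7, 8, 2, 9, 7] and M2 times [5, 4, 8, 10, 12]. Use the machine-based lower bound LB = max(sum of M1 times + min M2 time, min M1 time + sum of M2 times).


LB1 = sum(M1 times) + min(M2 times) = 33 + 4 = 37
LB2 = min(M1 times) + sum(M2 times) = 2 + 39 = 41
Lower bound = max(LB1, LB2) = max(37, 41) = 41

41


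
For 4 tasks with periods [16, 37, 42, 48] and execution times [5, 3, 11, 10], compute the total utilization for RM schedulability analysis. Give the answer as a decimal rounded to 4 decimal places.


Compute individual utilizations (exact fractions):
  Task 1: C/T = 5/16 (approx. 0.3125)
  Task 2: C/T = 3/37 (approx. 0.0811)
  Task 3: C/T = 11/42 (approx. 0.2619)
  Task 4: C/T = 10/48 = 5/24 (approx. 0.2083)
Total utilization U = 5/16 + 3/37 + 11/42 + 5/24 = 10739/12432
Rounded to 4 decimal places: U = 0.8638
RM (Liu & Layland) bound for 4 tasks = 0.756828; compare with U = 10739/12432 (approx. 0.863819)
bound < U <= 1, so the RM sufficient condition is not met (inconclusive; an exact test such as response-time analysis is needed).

0.8638


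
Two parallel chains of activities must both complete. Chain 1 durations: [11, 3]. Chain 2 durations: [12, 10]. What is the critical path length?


Path A total = 11 + 3 = 14
Path B total = 12 + 10 = 22
Critical path = longest path = max(14, 22) = 22

22


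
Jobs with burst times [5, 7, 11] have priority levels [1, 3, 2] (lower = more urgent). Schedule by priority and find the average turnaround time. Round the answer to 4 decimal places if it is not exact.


Sort by priority (ascending = highest first):
Order: [(1, 5), (2, 11), (3, 7)]
Completion times:
  Priority 1, burst=5, C=5
  Priority 2, burst=11, C=16
  Priority 3, burst=7, C=23
Average turnaround = 44/3 = 14.6667

14.6667


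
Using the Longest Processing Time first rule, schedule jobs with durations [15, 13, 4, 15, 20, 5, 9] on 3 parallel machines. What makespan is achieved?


Sort jobs in decreasing order (LPT): [20, 15, 15, 13, 9, 5, 4]
Assign each job to the least loaded machine:
  Machine 1: jobs [20, 5], load = 25
  Machine 2: jobs [15, 13], load = 28
  Machine 3: jobs [15, 9, 4], load = 28
Makespan = max load = 28

28


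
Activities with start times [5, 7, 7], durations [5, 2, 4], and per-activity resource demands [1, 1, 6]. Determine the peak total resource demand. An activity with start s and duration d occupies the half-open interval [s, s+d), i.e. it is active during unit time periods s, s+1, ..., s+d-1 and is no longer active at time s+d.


Each activity i is active on [start_i, start_i + duration_i).
Compute total resource usage per time slot:
  t=0: active resources = [], total = 0
  t=1: active resources = [], total = 0
  t=2: active resources = [], total = 0
  t=3: active resources = [], total = 0
  t=4: active resources = [], total = 0
  t=5: active resources = [1], total = 1
  t=6: active resources = [1], total = 1
  t=7: active resources = [1, 1, 6], total = 8
  t=8: active resources = [1, 1, 6], total = 8
  t=9: active resources = [1, 6], total = 7
  t=10: active resources = [6], total = 6
Peak resource demand = 8

8


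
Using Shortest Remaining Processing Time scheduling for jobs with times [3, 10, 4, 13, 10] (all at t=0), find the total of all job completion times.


Since all jobs arrive at t=0, SRPT equals SPT ordering.
SPT order: [3, 4, 10, 10, 13]
Completion times:
  Job 1: p=3, C=3
  Job 2: p=4, C=7
  Job 3: p=10, C=17
  Job 4: p=10, C=27
  Job 5: p=13, C=40
Total completion time = 3 + 7 + 17 + 27 + 40 = 94

94


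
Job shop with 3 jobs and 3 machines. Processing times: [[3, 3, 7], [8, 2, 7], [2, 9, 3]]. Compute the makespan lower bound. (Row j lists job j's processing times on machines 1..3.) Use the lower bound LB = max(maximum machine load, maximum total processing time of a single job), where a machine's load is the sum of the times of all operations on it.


Machine loads:
  Machine 1: 3 + 8 + 2 = 13
  Machine 2: 3 + 2 + 9 = 14
  Machine 3: 7 + 7 + 3 = 17
Max machine load = 17
Job totals:
  Job 1: 13
  Job 2: 17
  Job 3: 14
Max job total = 17
Lower bound = max(17, 17) = 17

17


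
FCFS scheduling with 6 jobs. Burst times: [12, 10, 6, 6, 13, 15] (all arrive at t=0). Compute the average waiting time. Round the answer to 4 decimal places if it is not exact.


FCFS order (as given): [12, 10, 6, 6, 13, 15]
Waiting times:
  Job 1: wait = 0
  Job 2: wait = 12
  Job 3: wait = 22
  Job 4: wait = 28
  Job 5: wait = 34
  Job 6: wait = 47
Sum of waiting times = 143
Average waiting time = 143/6 = 23.8333

23.8333


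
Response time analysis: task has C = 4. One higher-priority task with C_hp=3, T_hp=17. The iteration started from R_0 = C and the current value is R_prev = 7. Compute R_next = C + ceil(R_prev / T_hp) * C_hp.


R_next = C + ceil(R_prev / T_hp) * C_hp
ceil(7 / 17) = ceil(0.4118) = 1
Interference = 1 * 3 = 3
R_next = 4 + 3 = 7
R_next = R_prev, so the iteration has converged (response time = 7).

7


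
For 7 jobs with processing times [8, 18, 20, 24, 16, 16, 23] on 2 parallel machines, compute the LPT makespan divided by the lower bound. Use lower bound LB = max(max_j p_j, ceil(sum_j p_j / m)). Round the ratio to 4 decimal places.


LPT order: [24, 23, 20, 18, 16, 16, 8]
Machine loads after assignment: [66, 59]
LPT makespan = 66
Lower bound = max(max_job, ceil(total/2)) = max(24, 63) = 63
Ratio = 66 / 63 = 1.0476

1.0476


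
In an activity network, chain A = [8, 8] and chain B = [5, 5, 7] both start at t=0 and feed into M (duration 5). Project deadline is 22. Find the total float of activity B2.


Forward pass: ES(B2) = sum of predecessors on chain B = 5
EF = ES + duration = 5 + 5 = 10
Backward pass: LF(M) = deadline = 22; LS(M) = 22 - 5 = 17
LF(B2) = LS(M) - sum(successors on chain B) = 17 - 7 = 10
LS = LF - duration = 10 - 5 = 5
Total float = LS - ES = 5 - 5 = 0

0
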